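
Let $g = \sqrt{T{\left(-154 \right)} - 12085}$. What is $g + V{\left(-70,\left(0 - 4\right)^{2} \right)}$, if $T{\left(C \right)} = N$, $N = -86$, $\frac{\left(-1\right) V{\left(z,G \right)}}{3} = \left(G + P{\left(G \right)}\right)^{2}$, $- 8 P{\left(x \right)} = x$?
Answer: $-588 + i \sqrt{12171} \approx -588.0 + 110.32 i$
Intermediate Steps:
$P{\left(x \right)} = - \frac{x}{8}$
$V{\left(z,G \right)} = - \frac{147 G^{2}}{64}$ ($V{\left(z,G \right)} = - 3 \left(G - \frac{G}{8}\right)^{2} = - 3 \left(\frac{7 G}{8}\right)^{2} = - 3 \frac{49 G^{2}}{64} = - \frac{147 G^{2}}{64}$)
$T{\left(C \right)} = -86$
$g = i \sqrt{12171}$ ($g = \sqrt{-86 - 12085} = \sqrt{-12171} = i \sqrt{12171} \approx 110.32 i$)
$g + V{\left(-70,\left(0 - 4\right)^{2} \right)} = i \sqrt{12171} - \frac{147 \left(\left(0 - 4\right)^{2}\right)^{2}}{64} = i \sqrt{12171} - \frac{147 \left(\left(-4\right)^{2}\right)^{2}}{64} = i \sqrt{12171} - \frac{147 \cdot 16^{2}}{64} = i \sqrt{12171} - 588 = -588 + i \sqrt{12171}$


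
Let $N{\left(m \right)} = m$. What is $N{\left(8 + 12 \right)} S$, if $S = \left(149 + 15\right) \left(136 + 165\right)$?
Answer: $987280$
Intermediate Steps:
$S = 49364$ ($S = 164 \cdot 301 = 49364$)
$N{\left(8 + 12 \right)} S = \left(8 + 12\right) 49364 = 20 \cdot 49364 = 987280$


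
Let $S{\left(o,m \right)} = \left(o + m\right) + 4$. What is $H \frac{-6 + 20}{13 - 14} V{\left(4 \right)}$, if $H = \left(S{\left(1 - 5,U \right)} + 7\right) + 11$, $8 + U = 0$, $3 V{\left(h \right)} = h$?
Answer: $- \frac{560}{3} \approx -186.67$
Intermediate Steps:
$V{\left(h \right)} = \frac{h}{3}$
$U = -8$ ($U = -8 + 0 = -8$)
$S{\left(o,m \right)} = 4 + m + o$ ($S{\left(o,m \right)} = \left(m + o\right) + 4 = 4 + m + o$)
$H = 10$ ($H = \left(\left(4 - 8 + \left(1 - 5\right)\right) + 7\right) + 11 = \left(\left(4 - 8 - 4\right) + 7\right) + 11 = \left(-8 + 7\right) + 11 = -1 + 11 = 10$)
$H \frac{-6 + 20}{13 - 14} V{\left(4 \right)} = 10 \frac{-6 + 20}{13 - 14} \cdot \frac{1}{3} \cdot 4 = 10 \frac{14}{-1} \cdot \frac{4}{3} = 10 \cdot 14 \left(-1\right) \frac{4}{3} = 10 \left(-14\right) \frac{4}{3} = \left(-140\right) \frac{4}{3} = - \frac{560}{3}$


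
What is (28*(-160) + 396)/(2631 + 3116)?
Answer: -4084/5747 ≈ -0.71063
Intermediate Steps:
(28*(-160) + 396)/(2631 + 3116) = (-4480 + 396)/5747 = -4084*1/5747 = -4084/5747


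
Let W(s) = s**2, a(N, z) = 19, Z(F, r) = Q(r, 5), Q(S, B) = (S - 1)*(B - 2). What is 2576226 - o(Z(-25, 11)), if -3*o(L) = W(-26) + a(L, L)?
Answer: 7729373/3 ≈ 2.5765e+6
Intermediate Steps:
Q(S, B) = (-1 + S)*(-2 + B)
Z(F, r) = -3 + 3*r (Z(F, r) = 2 - 1*5 - 2*r + 5*r = 2 - 5 - 2*r + 5*r = -3 + 3*r)
o(L) = -695/3 (o(L) = -((-26)**2 + 19)/3 = -(676 + 19)/3 = -1/3*695 = -695/3)
2576226 - o(Z(-25, 11)) = 2576226 - 1*(-695/3) = 2576226 + 695/3 = 7729373/3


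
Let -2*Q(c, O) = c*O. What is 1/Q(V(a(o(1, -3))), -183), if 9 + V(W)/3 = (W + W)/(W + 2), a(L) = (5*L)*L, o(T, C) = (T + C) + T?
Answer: -14/29097 ≈ -0.00048115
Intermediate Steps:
o(T, C) = C + 2*T (o(T, C) = (C + T) + T = C + 2*T)
a(L) = 5*L²
V(W) = -27 + 6*W/(2 + W) (V(W) = -27 + 3*((W + W)/(W + 2)) = -27 + 3*((2*W)/(2 + W)) = -27 + 3*(2*W/(2 + W)) = -27 + 6*W/(2 + W))
Q(c, O) = -O*c/2 (Q(c, O) = -c*O/2 = -O*c/2)
1/Q(V(a(o(1, -3))), -183) = 1/(-½*(-183)*3*(-18 - 35*(-3 + 2*1)²)/(2 + 5*(-3 + 2*1)²)) = 1/(-½*(-183)*3*(-18 - 35*(-3 + 2)²)/(2 + 5*(-3 + 2)²)) = 1/(-½*(-183)*3*(-18 - 35*(-1)²)/(2 + 5*(-1)²)) = 1/(-½*(-183)*3*(-18 - 35)/(2 + 5*1)) = 1/(-½*(-183)*3*(-18 - 7*5)/(2 + 5)) = 1/(-½*(-183)*3*(-18 - 35)/7) = 1/(-½*(-183)*3*(⅐)*(-53)) = 1/(-½*(-183)*(-159/7)) = 1/(-29097/14) = -14/29097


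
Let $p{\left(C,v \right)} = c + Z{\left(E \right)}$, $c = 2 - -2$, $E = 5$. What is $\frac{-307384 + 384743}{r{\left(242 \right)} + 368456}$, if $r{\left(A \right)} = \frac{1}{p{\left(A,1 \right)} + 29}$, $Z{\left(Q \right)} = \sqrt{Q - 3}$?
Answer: $\frac{30983184987095}{147570952936529} + \frac{77359 \sqrt{2}}{147570952936529} \approx 0.20995$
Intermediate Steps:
$c = 4$ ($c = 2 + 2 = 4$)
$Z{\left(Q \right)} = \sqrt{-3 + Q}$
$p{\left(C,v \right)} = 4 + \sqrt{2}$ ($p{\left(C,v \right)} = 4 + \sqrt{-3 + 5} = 4 + \sqrt{2}$)
$r{\left(A \right)} = \frac{1}{33 + \sqrt{2}}$ ($r{\left(A \right)} = \frac{1}{\left(4 + \sqrt{2}\right) + 29} = \frac{1}{33 + \sqrt{2}}$)
$\frac{-307384 + 384743}{r{\left(242 \right)} + 368456} = \frac{-307384 + 384743}{\left(\frac{33}{1087} - \frac{\sqrt{2}}{1087}\right) + 368456} = \frac{77359}{\frac{400511705}{1087} - \frac{\sqrt{2}}{1087}}$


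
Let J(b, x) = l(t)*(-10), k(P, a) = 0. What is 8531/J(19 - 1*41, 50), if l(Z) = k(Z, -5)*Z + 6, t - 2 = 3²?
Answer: -8531/60 ≈ -142.18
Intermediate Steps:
t = 11 (t = 2 + 3² = 2 + 9 = 11)
l(Z) = 6 (l(Z) = 0*Z + 6 = 0 + 6 = 6)
J(b, x) = -60 (J(b, x) = 6*(-10) = -60)
8531/J(19 - 1*41, 50) = 8531/(-60) = 8531*(-1/60) = -8531/60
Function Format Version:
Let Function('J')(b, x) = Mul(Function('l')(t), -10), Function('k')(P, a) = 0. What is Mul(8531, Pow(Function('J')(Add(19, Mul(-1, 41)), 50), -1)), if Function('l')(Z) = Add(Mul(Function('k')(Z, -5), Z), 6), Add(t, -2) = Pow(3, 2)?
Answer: Rational(-8531, 60) ≈ -142.18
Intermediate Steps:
t = 11 (t = Add(2, Pow(3, 2)) = Add(2, 9) = 11)
Function('l')(Z) = 6 (Function('l')(Z) = Add(Mul(0, Z), 6) = Add(0, 6) = 6)
Function('J')(b, x) = -60 (Function('J')(b, x) = Mul(6, -10) = -60)
Mul(8531, Pow(Function('J')(Add(19, Mul(-1, 41)), 50), -1)) = Mul(8531, Pow(-60, -1)) = Mul(8531, Rational(-1, 60)) = Rational(-8531, 60)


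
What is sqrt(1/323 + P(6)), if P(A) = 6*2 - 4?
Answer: sqrt(834955)/323 ≈ 2.8290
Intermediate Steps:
P(A) = 8 (P(A) = 12 - 4 = 8)
sqrt(1/323 + P(6)) = sqrt(1/323 + 8) = sqrt(2585/323) = sqrt(834955)/323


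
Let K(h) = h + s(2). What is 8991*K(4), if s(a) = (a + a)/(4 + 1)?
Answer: 215784/5 ≈ 43157.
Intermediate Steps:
s(a) = 2*a/5 (s(a) = (2*a)/5 = (2*a)*(⅕) = 2*a/5)
K(h) = ⅘ + h (K(h) = h + (⅖)*2 = h + ⅘ = ⅘ + h)
8991*K(4) = 8991*(⅘ + 4) = 8991*(24/5) = 215784/5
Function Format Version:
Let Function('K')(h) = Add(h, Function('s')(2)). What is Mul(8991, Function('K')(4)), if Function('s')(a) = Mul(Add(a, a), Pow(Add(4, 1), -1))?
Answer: Rational(215784, 5) ≈ 43157.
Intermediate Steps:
Function('s')(a) = Mul(Rational(2, 5), a) (Function('s')(a) = Mul(Mul(2, a), Pow(5, -1)) = Mul(Mul(2, a), Rational(1, 5)) = Mul(Rational(2, 5), a))
Function('K')(h) = Add(Rational(4, 5), h) (Function('K')(h) = Add(h, Mul(Rational(2, 5), 2)) = Add(h, Rational(4, 5)) = Add(Rational(4, 5), h))
Mul(8991, Function('K')(4)) = Mul(8991, Add(Rational(4, 5), 4)) = Mul(8991, Rational(24, 5)) = Rational(215784, 5)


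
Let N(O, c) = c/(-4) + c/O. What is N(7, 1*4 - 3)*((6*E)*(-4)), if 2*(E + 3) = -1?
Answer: -9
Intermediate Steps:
E = -7/2 (E = -3 + (½)*(-1) = -3 - ½ = -7/2 ≈ -3.5000)
N(O, c) = -c/4 + c/O (N(O, c) = c*(-¼) + c/O = -c/4 + c/O)
N(7, 1*4 - 3)*((6*E)*(-4)) = (-(1*4 - 3)/4 + (1*4 - 3)/7)*((6*(-7/2))*(-4)) = (-(4 - 3)/4 + (4 - 3)*(⅐))*(-21*(-4)) = (-¼*1 + 1*(⅐))*84 = (-¼ + ⅐)*84 = -3/28*84 = -9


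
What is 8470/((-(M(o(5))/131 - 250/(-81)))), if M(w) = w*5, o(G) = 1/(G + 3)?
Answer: -13072752/4771 ≈ -2740.0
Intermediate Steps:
o(G) = 1/(3 + G)
M(w) = 5*w
8470/((-(M(o(5))/131 - 250/(-81)))) = 8470/((-((5/(3 + 5))/131 - 250/(-81)))) = 8470/((-((5/8)*(1/131) - 250*(-1/81)))) = 8470/((-((5*(1/8))*(1/131) + 250/81))) = 8470/((-((5/8)*(1/131) + 250/81))) = 8470/((-(5/1048 + 250/81))) = 8470/((-1*262405/84888)) = 8470/(-262405/84888) = 8470*(-84888/262405) = -13072752/4771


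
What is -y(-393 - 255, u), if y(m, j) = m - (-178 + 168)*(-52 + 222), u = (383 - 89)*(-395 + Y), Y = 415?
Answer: -1052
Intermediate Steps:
u = 5880 (u = (383 - 89)*(-395 + 415) = 294*20 = 5880)
y(m, j) = 1700 + m (y(m, j) = m - (-10)*170 = m - 1*(-1700) = m + 1700 = 1700 + m)
-y(-393 - 255, u) = -(1700 + (-393 - 255)) = -(1700 - 648) = -1*1052 = -1052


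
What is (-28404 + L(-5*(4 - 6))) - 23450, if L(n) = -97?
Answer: -51951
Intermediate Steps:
(-28404 + L(-5*(4 - 6))) - 23450 = (-28404 - 97) - 23450 = -28501 - 23450 = -51951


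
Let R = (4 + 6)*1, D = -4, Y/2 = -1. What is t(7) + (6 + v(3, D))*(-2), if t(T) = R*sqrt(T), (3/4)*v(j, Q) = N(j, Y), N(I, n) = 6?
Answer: -28 + 10*sqrt(7) ≈ -1.5425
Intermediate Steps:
Y = -2 (Y = 2*(-1) = -2)
v(j, Q) = 8 (v(j, Q) = (4/3)*6 = 8)
R = 10 (R = 10*1 = 10)
t(T) = 10*sqrt(T)
t(7) + (6 + v(3, D))*(-2) = 10*sqrt(7) + (6 + 8)*(-2) = 10*sqrt(7) + 14*(-2) = 10*sqrt(7) - 28 = -28 + 10*sqrt(7)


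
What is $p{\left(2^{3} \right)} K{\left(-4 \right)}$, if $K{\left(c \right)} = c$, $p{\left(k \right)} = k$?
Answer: $-32$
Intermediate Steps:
$p{\left(2^{3} \right)} K{\left(-4 \right)} = 2^{3} \left(-4\right) = 8 \left(-4\right) = -32$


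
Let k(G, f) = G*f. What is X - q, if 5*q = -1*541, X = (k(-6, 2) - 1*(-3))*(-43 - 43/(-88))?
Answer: 215953/440 ≈ 490.80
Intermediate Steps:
X = 33669/88 (X = (-6*2 - 1*(-3))*(-43 - 43/(-88)) = (-12 + 3)*(-43 - 43*(-1/88)) = -9*(-43 + 43/88) = -9*(-3741/88) = 33669/88 ≈ 382.60)
q = -541/5 (q = (-1*541)/5 = (⅕)*(-541) = -541/5 ≈ -108.20)
X - q = 33669/88 - 1*(-541/5) = 33669/88 + 541/5 = 215953/440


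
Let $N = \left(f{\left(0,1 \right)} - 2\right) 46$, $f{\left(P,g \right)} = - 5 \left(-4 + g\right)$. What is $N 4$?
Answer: $2392$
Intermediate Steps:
$f{\left(P,g \right)} = 20 - 5 g$
$N = 598$ ($N = \left(\left(20 - 5\right) - 2\right) 46 = \left(15 - 2\right) 46 = 13 \cdot 46 = 598$)
$N 4 = 598 \cdot 4 = 2392$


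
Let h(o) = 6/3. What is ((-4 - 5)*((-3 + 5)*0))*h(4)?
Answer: 0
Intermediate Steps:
h(o) = 2 (h(o) = 6*(1/3) = 2)
((-4 - 5)*((-3 + 5)*0))*h(4) = ((-4 - 5)*((-3 + 5)*0))*2 = -18*0*2 = -9*0*2 = 0*2 = 0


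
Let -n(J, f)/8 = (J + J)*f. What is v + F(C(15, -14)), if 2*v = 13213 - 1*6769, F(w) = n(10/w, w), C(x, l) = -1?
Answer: 3062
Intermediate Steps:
n(J, f) = -16*J*f (n(J, f) = -8*(J + J)*f = -8*2*J*f = -16*J*f)
F(w) = -160 (F(w) = -16*10/w*w = -160)
v = 3222 (v = (13213 - 1*6769)/2 = (13213 - 6769)/2 = (1/2)*6444 = 3222)
v + F(C(15, -14)) = 3222 - 160 = 3062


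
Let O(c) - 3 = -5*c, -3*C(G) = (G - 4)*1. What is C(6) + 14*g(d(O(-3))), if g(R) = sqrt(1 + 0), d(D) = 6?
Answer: 40/3 ≈ 13.333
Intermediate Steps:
C(G) = 4/3 - G/3 (C(G) = -(G - 4)/3 = -(-4 + G)/3 = 4/3 - G/3)
O(c) = 3 - 5*c
g(R) = 1 (g(R) = sqrt(1) = 1)
C(6) + 14*g(d(O(-3))) = (4/3 - 1/3*6) + 14*1 = (4/3 - 2) + 14 = -2/3 + 14 = 40/3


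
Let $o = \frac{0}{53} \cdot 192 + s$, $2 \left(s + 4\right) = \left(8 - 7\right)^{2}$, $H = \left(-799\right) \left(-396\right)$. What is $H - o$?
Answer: $\frac{632815}{2} \approx 3.1641 \cdot 10^{5}$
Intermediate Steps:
$H = 316404$
$s = - \frac{7}{2}$ ($s = -4 + \frac{\left(8 - 7\right)^{2}}{2} = -4 + \frac{1^{2}}{2} = -4 + \frac{1}{2} \cdot 1 = -4 + \frac{1}{2} = - \frac{7}{2} \approx -3.5$)
$o = - \frac{7}{2}$ ($o = \frac{0}{53} \cdot 192 - \frac{7}{2} = 0 \cdot \frac{1}{53} \cdot 192 - \frac{7}{2} = 0 \cdot 192 - \frac{7}{2} = 0 - \frac{7}{2} = - \frac{7}{2} \approx -3.5$)
$H - o = 316404 - - \frac{7}{2} = 316404 + \frac{7}{2} = \frac{632815}{2}$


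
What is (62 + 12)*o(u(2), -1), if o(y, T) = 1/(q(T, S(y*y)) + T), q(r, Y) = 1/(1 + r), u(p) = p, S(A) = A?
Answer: 0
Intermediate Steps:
o(y, T) = 1/(T + 1/(1 + T)) (o(y, T) = 1/(1/(1 + T) + T) = 1/(T + 1/(1 + T)))
(62 + 12)*o(u(2), -1) = (62 + 12)*((1 - 1)/(1 - (1 - 1))) = 74*(0/(1 - 1*0)) = 74*(0/(1 + 0)) = 74*(0/1) = 74*(1*0) = 74*0 = 0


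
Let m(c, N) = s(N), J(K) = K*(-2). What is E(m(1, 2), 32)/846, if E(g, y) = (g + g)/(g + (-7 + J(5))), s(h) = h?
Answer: -2/6345 ≈ -0.00031521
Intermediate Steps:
J(K) = -2*K
m(c, N) = N
E(g, y) = 2*g/(-17 + g) (E(g, y) = (g + g)/(g + (-7 - 2*5)) = (2*g)/(g + (-7 - 10)) = (2*g)/(g - 17) = (2*g)/(-17 + g) = 2*g/(-17 + g))
E(m(1, 2), 32)/846 = (2*2/(-17 + 2))/846 = (2*2/(-15))*(1/846) = (2*2*(-1/15))*(1/846) = -4/15*1/846 = -2/6345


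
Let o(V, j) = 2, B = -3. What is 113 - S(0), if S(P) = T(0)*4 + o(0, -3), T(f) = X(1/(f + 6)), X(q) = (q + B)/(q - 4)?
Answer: 2485/23 ≈ 108.04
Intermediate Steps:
X(q) = (-3 + q)/(-4 + q) (X(q) = (q - 3)/(q - 4) = (-3 + q)/(-4 + q))
T(f) = (-3 + 1/(6 + f))/(-4 + 1/(6 + f)) (T(f) = (-3 + 1/(f + 6))/(-4 + 1/(f + 6)) = (-3 + 1/(6 + f))/(-4 + 1/(6 + f)))
S(P) = 114/23 (S(P) = ((17 + 3*0)/(23 + 4*0))*4 + 2 = ((17 + 0)/(23 + 0))*4 + 2 = (17/23)*4 + 2 = 68/23 + 2 = 114/23)
113 - S(0) = 113 - 1*114/23 = 113 - 114/23 = 2485/23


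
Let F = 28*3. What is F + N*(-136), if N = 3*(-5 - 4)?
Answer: 3756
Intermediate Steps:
N = -27 (N = 3*(-9) = -27)
F = 84
F + N*(-136) = 84 - 27*(-136) = 84 + 3672 = 3756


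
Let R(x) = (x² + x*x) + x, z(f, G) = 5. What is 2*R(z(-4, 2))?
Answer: 110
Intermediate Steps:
R(x) = x + 2*x² (R(x) = (x² + x²) + x = 2*x² + x = x + 2*x²)
2*R(z(-4, 2)) = 2*(5*(1 + 2*5)) = 2*(5*(1 + 10)) = 2*(5*11) = 2*55 = 110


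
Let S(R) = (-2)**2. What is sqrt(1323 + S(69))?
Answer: sqrt(1327) ≈ 36.428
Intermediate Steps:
S(R) = 4
sqrt(1323 + S(69)) = sqrt(1323 + 4) = sqrt(1327)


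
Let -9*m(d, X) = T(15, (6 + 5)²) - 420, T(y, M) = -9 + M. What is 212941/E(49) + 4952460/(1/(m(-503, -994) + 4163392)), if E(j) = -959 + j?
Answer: 56290420991184377/2730 ≈ 2.0619e+13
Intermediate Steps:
m(d, X) = 308/9 (m(d, X) = -((-9 + (6 + 5)²) - 420)/9 = -((-9 + 11²) - 420)/9 = -((-9 + 121) - 420)/9 = -(112 - 420)/9 = -⅑*(-308) = 308/9)
212941/E(49) + 4952460/(1/(m(-503, -994) + 4163392)) = 212941/(-959 + 49) + 4952460/(1/(308/9 + 4163392)) = 212941/(-910) + 4952460/(1/(37470836/9)) = 212941*(-1/910) + 4952460/(9/37470836) = -212941/910 + 4952460*(37470836/9) = -212941/910 + 61857605485520/3 = 56290420991184377/2730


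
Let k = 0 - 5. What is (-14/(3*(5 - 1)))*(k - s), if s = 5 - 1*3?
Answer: 49/6 ≈ 8.1667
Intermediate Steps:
k = -5
s = 2 (s = 5 - 3 = 2)
(-14/(3*(5 - 1)))*(k - s) = (-14/(3*(5 - 1)))*(-5 - 1*2) = (-14/(3*4))*(-5 - 2) = -14/12*(-7) = -14*1/12*(-7) = -7/6*(-7) = 49/6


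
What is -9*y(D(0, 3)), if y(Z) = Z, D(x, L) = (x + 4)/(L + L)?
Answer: -6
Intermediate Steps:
D(x, L) = (4 + x)/(2*L) (D(x, L) = (4 + x)/((2*L)) = (4 + x)*(1/(2*L)) = (4 + x)/(2*L))
-9*y(D(0, 3)) = -9*(4 + 0)/(2*3) = -9*4/(2*3) = -9*⅔ = -6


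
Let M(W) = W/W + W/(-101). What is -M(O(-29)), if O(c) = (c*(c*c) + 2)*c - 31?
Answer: 707091/101 ≈ 7000.9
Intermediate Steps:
O(c) = -31 + c*(2 + c³) (O(c) = (c*c² + 2)*c - 31 = (c³ + 2)*c - 31 = (2 + c³)*c - 31 = c*(2 + c³) - 31 = -31 + c*(2 + c³))
M(W) = 1 - W/101 (M(W) = 1 + W*(-1/101) = 1 - W/101)
-M(O(-29)) = -(1 - (-31 + (-29)⁴ + 2*(-29))/101) = -(1 - (-31 + 707281 - 58)/101) = -(1 - 1/101*707192) = -(1 - 707192/101) = -1*(-707091/101) = 707091/101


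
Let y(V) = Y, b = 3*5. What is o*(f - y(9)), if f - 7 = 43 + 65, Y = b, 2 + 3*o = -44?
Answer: -4600/3 ≈ -1533.3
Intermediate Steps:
o = -46/3 (o = -2/3 + (1/3)*(-44) = -2/3 - 44/3 = -46/3 ≈ -15.333)
b = 15
Y = 15
y(V) = 15
f = 115 (f = 7 + (43 + 65) = 7 + 108 = 115)
o*(f - y(9)) = -46*(115 - 1*15)/3 = -46*(115 - 15)/3 = -46/3*100 = -4600/3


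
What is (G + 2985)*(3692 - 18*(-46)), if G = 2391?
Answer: 24299520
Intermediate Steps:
(G + 2985)*(3692 - 18*(-46)) = (2391 + 2985)*(3692 - 18*(-46)) = 5376*(3692 + 828) = 5376*4520 = 24299520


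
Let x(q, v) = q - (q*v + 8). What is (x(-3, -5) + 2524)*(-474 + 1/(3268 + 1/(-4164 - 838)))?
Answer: -19355134964824/16346535 ≈ -1.1841e+6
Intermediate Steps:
x(q, v) = -8 + q - q*v (x(q, v) = q - (8 + q*v) = q + (-8 - q*v) = -8 + q - q*v)
(x(-3, -5) + 2524)*(-474 + 1/(3268 + 1/(-4164 - 838))) = ((-8 - 3 - 1*(-3)*(-5)) + 2524)*(-474 + 1/(3268 + 1/(-4164 - 838))) = ((-8 - 3 - 15) + 2524)*(-474 + 1/(3268 + 1/(-5002))) = (-26 + 2524)*(-474 + 1/(3268 - 1/5002)) = 2498*(-474 + 1/(16346535/5002)) = 2498*(-474 + 5002/16346535) = 2498*(-7748252588/16346535) = -19355134964824/16346535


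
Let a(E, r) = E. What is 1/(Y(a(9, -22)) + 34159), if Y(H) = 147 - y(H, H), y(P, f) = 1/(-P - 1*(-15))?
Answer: 6/205835 ≈ 2.9150e-5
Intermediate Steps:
y(P, f) = 1/(15 - P) (y(P, f) = 1/(-P + 15) = 1/(15 - P))
Y(H) = 147 + 1/(-15 + H) (Y(H) = 147 - (-1)/(-15 + H) = 147 + 1/(-15 + H))
1/(Y(a(9, -22)) + 34159) = 1/((-2204 + 147*9)/(-15 + 9) + 34159) = 1/((-2204 + 1323)/(-6) + 34159) = 1/(-⅙*(-881) + 34159) = 1/(881/6 + 34159) = 1/(205835/6) = 6/205835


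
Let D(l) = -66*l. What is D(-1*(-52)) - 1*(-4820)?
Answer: 1388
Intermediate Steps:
D(-1*(-52)) - 1*(-4820) = -(-66)*(-52) - 1*(-4820) = -66*52 + 4820 = -3432 + 4820 = 1388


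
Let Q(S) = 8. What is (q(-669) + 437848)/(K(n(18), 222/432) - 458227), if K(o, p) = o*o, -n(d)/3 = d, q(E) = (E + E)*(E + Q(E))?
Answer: -1322266/455311 ≈ -2.9041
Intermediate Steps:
q(E) = 2*E*(8 + E) (q(E) = (E + E)*(E + 8) = (2*E)*(8 + E) = 2*E*(8 + E))
n(d) = -3*d
K(o, p) = o²
(q(-669) + 437848)/(K(n(18), 222/432) - 458227) = (2*(-669)*(8 - 669) + 437848)/((-3*18)² - 458227) = (2*(-669)*(-661) + 437848)/((-54)² - 458227) = (884418 + 437848)/(2916 - 458227) = 1322266/(-455311) = 1322266*(-1/455311) = -1322266/455311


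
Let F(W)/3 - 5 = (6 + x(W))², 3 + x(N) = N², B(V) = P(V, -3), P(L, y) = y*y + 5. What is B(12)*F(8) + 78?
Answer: 188826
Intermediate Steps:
P(L, y) = 5 + y² (P(L, y) = y² + 5 = 5 + y²)
B(V) = 14 (B(V) = 5 + (-3)² = 5 + 9 = 14)
x(N) = -3 + N²
F(W) = 15 + 3*(3 + W²)² (F(W) = 15 + 3*(6 + (-3 + W²))² = 15 + 3*(3 + W²)²)
B(12)*F(8) + 78 = 14*(15 + 3*(3 + 8²)²) + 78 = 14*(15 + 3*(3 + 64)²) + 78 = 14*(15 + 3*67²) + 78 = 14*(15 + 3*4489) + 78 = 14*(15 + 13467) + 78 = 14*13482 + 78 = 188748 + 78 = 188826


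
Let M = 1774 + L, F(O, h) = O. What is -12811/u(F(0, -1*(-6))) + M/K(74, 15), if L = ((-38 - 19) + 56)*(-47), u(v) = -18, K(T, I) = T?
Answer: 245198/333 ≈ 736.33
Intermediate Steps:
L = 47 (L = (-57 + 56)*(-47) = -1*(-47) = 47)
M = 1821 (M = 1774 + 47 = 1821)
-12811/u(F(0, -1*(-6))) + M/K(74, 15) = -12811/(-18) + 1821/74 = -12811*(-1/18) + 1821*(1/74) = 12811/18 + 1821/74 = 245198/333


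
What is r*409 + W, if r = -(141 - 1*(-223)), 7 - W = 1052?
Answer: -149921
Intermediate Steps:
W = -1045 (W = 7 - 1*1052 = 7 - 1052 = -1045)
r = -364 (r = -(141 + 223) = -1*364 = -364)
r*409 + W = -364*409 - 1045 = -148876 - 1045 = -149921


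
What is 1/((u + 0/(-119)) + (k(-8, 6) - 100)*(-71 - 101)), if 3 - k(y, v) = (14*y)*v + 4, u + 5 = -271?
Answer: -1/98488 ≈ -1.0154e-5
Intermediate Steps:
u = -276 (u = -5 - 271 = -276)
k(y, v) = -1 - 14*v*y (k(y, v) = 3 - ((14*y)*v + 4) = 3 - (14*v*y + 4) = 3 - (4 + 14*v*y) = 3 + (-4 - 14*v*y) = -1 - 14*v*y)
1/((u + 0/(-119)) + (k(-8, 6) - 100)*(-71 - 101)) = 1/((-276 + 0/(-119)) + ((-1 - 14*6*(-8)) - 100)*(-71 - 101)) = 1/((-276 + 0*(-1/119)) + ((-1 + 672) - 100)*(-172)) = 1/((-276 + 0) + (671 - 100)*(-172)) = 1/(-276 + 571*(-172)) = 1/(-276 - 98212) = 1/(-98488) = -1/98488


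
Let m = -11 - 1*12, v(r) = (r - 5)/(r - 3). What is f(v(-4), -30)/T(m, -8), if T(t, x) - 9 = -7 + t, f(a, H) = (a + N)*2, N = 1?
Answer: -32/147 ≈ -0.21769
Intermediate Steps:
v(r) = (-5 + r)/(-3 + r)
m = -23 (m = -11 - 12 = -23)
f(a, H) = 2 + 2*a (f(a, H) = (a + 1)*2 = (1 + a)*2 = 2 + 2*a)
T(t, x) = 2 + t (T(t, x) = 9 + (-7 + t) = 2 + t)
f(v(-4), -30)/T(m, -8) = (2 + 2*((-5 - 4)/(-3 - 4)))/(2 - 23) = (2 + 2*(-9/(-7)))/(-21) = (2 + 2*(-⅐*(-9)))*(-1/21) = (2 + 2*(9/7))*(-1/21) = (2 + 18/7)*(-1/21) = (32/7)*(-1/21) = -32/147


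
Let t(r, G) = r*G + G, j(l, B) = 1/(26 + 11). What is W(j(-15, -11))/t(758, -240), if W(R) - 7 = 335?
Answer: -19/10120 ≈ -0.0018775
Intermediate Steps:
j(l, B) = 1/37
W(R) = 342 (W(R) = 7 + 335 = 342)
t(r, G) = G + G*r (t(r, G) = G*r + G = G + G*r)
W(j(-15, -11))/t(758, -240) = 342/((-240*(1 + 758))) = 342/((-240*759)) = 342/(-182160) = 342*(-1/182160) = -19/10120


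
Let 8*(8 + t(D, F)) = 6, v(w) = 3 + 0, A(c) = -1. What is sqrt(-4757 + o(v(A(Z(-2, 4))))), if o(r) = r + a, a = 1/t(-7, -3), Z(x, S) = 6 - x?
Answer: I*sqrt(3998230)/29 ≈ 68.95*I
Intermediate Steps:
v(w) = 3
t(D, F) = -29/4 (t(D, F) = -8 + (1/8)*6 = -8 + 3/4 = -29/4)
a = -4/29 (a = 1/(-29/4) = 1*(-4/29) = -4/29 ≈ -0.13793)
o(r) = -4/29 + r (o(r) = r - 4/29 = -4/29 + r)
sqrt(-4757 + o(v(A(Z(-2, 4))))) = sqrt(-4757 + (-4/29 + 3)) = sqrt(-4757 + 83/29) = sqrt(-137870/29) = I*sqrt(3998230)/29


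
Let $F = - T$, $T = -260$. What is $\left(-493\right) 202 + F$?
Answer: $-99326$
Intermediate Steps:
$F = 260$ ($F = \left(-1\right) \left(-260\right) = 260$)
$\left(-493\right) 202 + F = \left(-493\right) 202 + 260 = -99586 + 260 = -99326$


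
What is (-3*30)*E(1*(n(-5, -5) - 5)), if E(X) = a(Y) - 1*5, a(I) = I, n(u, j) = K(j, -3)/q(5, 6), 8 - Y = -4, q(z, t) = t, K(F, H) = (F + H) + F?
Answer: -630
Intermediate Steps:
K(F, H) = H + 2*F
Y = 12 (Y = 8 - 1*(-4) = 8 + 4 = 12)
n(u, j) = -1/2 + j/3 (n(u, j) = (-3 + 2*j)/6 = (-3 + 2*j)*(1/6) = -1/2 + j/3)
E(X) = 7 (E(X) = 12 - 1*5 = 12 - 5 = 7)
(-3*30)*E(1*(n(-5, -5) - 5)) = -3*30*7 = -90*7 = -630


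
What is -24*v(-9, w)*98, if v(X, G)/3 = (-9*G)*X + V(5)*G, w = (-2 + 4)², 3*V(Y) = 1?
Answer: -2295552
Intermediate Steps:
V(Y) = ⅓ (V(Y) = (⅓)*1 = ⅓)
w = 4 (w = 2² = 4)
v(X, G) = G - 27*G*X (v(X, G) = 3*((-9*G)*X + G/3) = 3*(-9*G*X + G/3) = 3*(G/3 - 9*G*X) = G - 27*G*X)
-24*v(-9, w)*98 = -96*(1 - 27*(-9))*98 = -96*(1 + 243)*98 = -96*244*98 = -24*976*98 = -23424*98 = -2295552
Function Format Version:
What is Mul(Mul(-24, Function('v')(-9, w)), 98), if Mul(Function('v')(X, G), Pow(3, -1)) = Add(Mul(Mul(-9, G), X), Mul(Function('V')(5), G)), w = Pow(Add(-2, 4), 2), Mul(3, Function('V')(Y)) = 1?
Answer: -2295552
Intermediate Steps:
Function('V')(Y) = Rational(1, 3) (Function('V')(Y) = Mul(Rational(1, 3), 1) = Rational(1, 3))
w = 4 (w = Pow(2, 2) = 4)
Function('v')(X, G) = Add(G, Mul(-27, G, X)) (Function('v')(X, G) = Mul(3, Add(Mul(Mul(-9, G), X), Mul(Rational(1, 3), G))) = Mul(3, Add(Mul(-9, G, X), Mul(Rational(1, 3), G))) = Mul(3, Add(Mul(Rational(1, 3), G), Mul(-9, G, X))) = Add(G, Mul(-27, G, X)))
Mul(Mul(-24, Function('v')(-9, w)), 98) = Mul(Mul(-24, Mul(4, Add(1, Mul(-27, -9)))), 98) = Mul(Mul(-24, Mul(4, Add(1, 243))), 98) = Mul(Mul(-24, Mul(4, 244)), 98) = Mul(Mul(-24, 976), 98) = Mul(-23424, 98) = -2295552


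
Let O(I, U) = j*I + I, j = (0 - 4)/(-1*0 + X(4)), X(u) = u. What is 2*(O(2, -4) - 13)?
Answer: -26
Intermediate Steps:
j = -1 (j = (0 - 4)/(-1*0 + 4) = -4/(0 + 4) = -4/4 = -4*¼ = -1)
O(I, U) = 0 (O(I, U) = -I + I = 0)
2*(O(2, -4) - 13) = 2*(0 - 13) = 2*(-13) = -26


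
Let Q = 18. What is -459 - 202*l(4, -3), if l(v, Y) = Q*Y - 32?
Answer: 16913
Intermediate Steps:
l(v, Y) = -32 + 18*Y (l(v, Y) = 18*Y - 32 = -32 + 18*Y)
-459 - 202*l(4, -3) = -459 - 202*(-32 + 18*(-3)) = -459 - 202*(-32 - 54) = -459 - 202*(-86) = -459 + 17372 = 16913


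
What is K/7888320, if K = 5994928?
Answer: 374683/493020 ≈ 0.75998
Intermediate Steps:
K/7888320 = 5994928/7888320 = 5994928*(1/7888320) = 374683/493020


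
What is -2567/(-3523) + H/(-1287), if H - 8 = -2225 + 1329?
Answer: 164927/116259 ≈ 1.4186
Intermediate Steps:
H = -888 (H = 8 + (-2225 + 1329) = 8 - 896 = -888)
-2567/(-3523) + H/(-1287) = -2567/(-3523) - 888/(-1287) = -2567*(-1/3523) - 888*(-1/1287) = 2567/3523 + 296/429 = 164927/116259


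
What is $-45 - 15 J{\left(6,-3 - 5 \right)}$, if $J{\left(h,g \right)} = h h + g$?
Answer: $-465$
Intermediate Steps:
$J{\left(h,g \right)} = g + h^{2}$ ($J{\left(h,g \right)} = h^{2} + g = g + h^{2}$)
$-45 - 15 J{\left(6,-3 - 5 \right)} = -45 - 15 \left(\left(-3 - 5\right) + 6^{2}\right) = -45 - 15 \left(-8 + 36\right) = -45 - 420 = -465$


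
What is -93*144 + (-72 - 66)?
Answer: -13530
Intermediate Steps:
-93*144 + (-72 - 66) = -13392 - 138 = -13530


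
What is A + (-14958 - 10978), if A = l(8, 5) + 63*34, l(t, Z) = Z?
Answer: -23789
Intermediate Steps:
A = 2147 (A = 5 + 63*34 = 5 + 2142 = 2147)
A + (-14958 - 10978) = 2147 + (-14958 - 10978) = 2147 - 25936 = -23789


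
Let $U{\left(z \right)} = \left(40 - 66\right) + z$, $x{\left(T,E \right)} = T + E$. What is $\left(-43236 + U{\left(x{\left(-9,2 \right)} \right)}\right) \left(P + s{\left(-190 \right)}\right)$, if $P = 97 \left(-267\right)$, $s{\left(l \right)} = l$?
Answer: $1128844941$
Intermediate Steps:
$x{\left(T,E \right)} = E + T$
$P = -25899$
$U{\left(z \right)} = -26 + z$
$\left(-43236 + U{\left(x{\left(-9,2 \right)} \right)}\right) \left(P + s{\left(-190 \right)}\right) = \left(-43236 + \left(-26 + \left(2 - 9\right)\right)\right) \left(-25899 - 190\right) = \left(-43236 - 33\right) \left(-26089\right) = \left(-43269\right) \left(-26089\right) = 1128844941$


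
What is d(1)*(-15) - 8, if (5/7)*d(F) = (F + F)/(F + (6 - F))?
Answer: -15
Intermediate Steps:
d(F) = 7*F/15 (d(F) = 7*((F + F)/(F + (6 - F)))/5 = 7*((2*F)/6)/5 = 7*((2*F)*(⅙))/5 = 7*(F/3)/5 = 7*F/15)
d(1)*(-15) - 8 = ((7/15)*1)*(-15) - 8 = (7/15)*(-15) - 8 = -7 - 8 = -15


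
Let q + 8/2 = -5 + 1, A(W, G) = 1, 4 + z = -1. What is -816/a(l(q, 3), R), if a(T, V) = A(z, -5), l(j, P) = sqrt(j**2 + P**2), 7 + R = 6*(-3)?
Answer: -816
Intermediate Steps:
z = -5 (z = -4 - 1 = -5)
R = -25 (R = -7 + 6*(-3) = -7 - 18 = -25)
q = -8 (q = -4 + (-5 + 1) = -4 - 4 = -8)
l(j, P) = sqrt(P**2 + j**2)
a(T, V) = 1
-816/a(l(q, 3), R) = -816/1 = -816*1 = -816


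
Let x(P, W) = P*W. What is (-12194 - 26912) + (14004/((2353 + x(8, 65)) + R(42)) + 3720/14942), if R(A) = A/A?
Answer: -4513766300/115439 ≈ -39101.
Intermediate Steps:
R(A) = 1
(-12194 - 26912) + (14004/((2353 + x(8, 65)) + R(42)) + 3720/14942) = (-12194 - 26912) + (14004/((2353 + 8*65) + 1) + 3720/14942) = -39106 + (14004/((2353 + 520) + 1) + 3720*(1/14942)) = -39106 + (14004/(2873 + 1) + 60/241) = -39106 + (14004/2874 + 60/241) = -39106 + (14004*(1/2874) + 60/241) = -39106 + (2334/479 + 60/241) = -39106 + 591234/115439 = -4513766300/115439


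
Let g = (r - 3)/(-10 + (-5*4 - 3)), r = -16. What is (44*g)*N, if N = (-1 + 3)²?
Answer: 304/3 ≈ 101.33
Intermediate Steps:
g = 19/33 (g = (-16 - 3)/(-10 + (-5*4 - 3)) = -19/(-10 + (-20 - 3)) = -19/(-10 - 23) = -19/(-33) = -19*(-1/33) = 19/33 ≈ 0.57576)
N = 4 (N = 2² = 4)
(44*g)*N = (44*(19/33))*4 = (76/3)*4 = 304/3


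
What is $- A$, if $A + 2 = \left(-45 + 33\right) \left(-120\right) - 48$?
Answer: $-1390$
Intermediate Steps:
$A = 1390$ ($A = -2 - \left(48 - \left(-45 + 33\right) \left(-120\right)\right) = -2 - -1392 = -2 + \left(1440 - 48\right) = -2 + 1392 = 1390$)
$- A = \left(-1\right) 1390 = -1390$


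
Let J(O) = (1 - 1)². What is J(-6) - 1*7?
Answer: -7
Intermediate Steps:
J(O) = 0 (J(O) = 0² = 0)
J(-6) - 1*7 = 0 - 1*7 = 0 - 7 = -7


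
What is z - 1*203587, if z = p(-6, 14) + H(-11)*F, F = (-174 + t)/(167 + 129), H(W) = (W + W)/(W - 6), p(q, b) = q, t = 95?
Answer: -512240857/2516 ≈ -2.0359e+5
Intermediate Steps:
H(W) = 2*W/(-6 + W) (H(W) = (2*W)/(-6 + W) = 2*W/(-6 + W))
F = -79/296 (F = (-174 + 95)/(167 + 129) = -79/296 ≈ -0.26689)
z = -15965/2516 (z = -6 + (2*(-11)/(-6 - 11))*(-79/296) = -6 + (2*(-11)/(-17))*(-79/296) = -6 + (2*(-11)*(-1/17))*(-79/296) = -6 + (22/17)*(-79/296) = -6 - 869/2516 = -15965/2516 ≈ -6.3454)
z - 1*203587 = -15965/2516 - 1*203587 = -15965/2516 - 203587 = -512240857/2516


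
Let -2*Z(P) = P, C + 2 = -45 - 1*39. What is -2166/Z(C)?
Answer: -2166/43 ≈ -50.372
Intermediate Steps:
C = -86 (C = -2 + (-45 - 1*39) = -2 + (-45 - 39) = -2 - 84 = -86)
Z(P) = -P/2
-2166/Z(C) = -2166/((-½*(-86))) = -2166/43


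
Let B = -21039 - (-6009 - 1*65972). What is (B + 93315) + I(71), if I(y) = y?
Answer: 144328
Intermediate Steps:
B = 50942 (B = -21039 - (-6009 - 65972) = -21039 - 1*(-71981) = -21039 + 71981 = 50942)
(B + 93315) + I(71) = (50942 + 93315) + 71 = 144257 + 71 = 144328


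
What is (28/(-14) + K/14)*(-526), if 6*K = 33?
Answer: 11835/14 ≈ 845.36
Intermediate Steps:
K = 11/2 (K = (1/6)*33 = 11/2 ≈ 5.5000)
(28/(-14) + K/14)*(-526) = (28/(-14) + (11/2)/14)*(-526) = (28*(-1/14) + (11/2)*(1/14))*(-526) = (-2 + 11/28)*(-526) = -45/28*(-526) = 11835/14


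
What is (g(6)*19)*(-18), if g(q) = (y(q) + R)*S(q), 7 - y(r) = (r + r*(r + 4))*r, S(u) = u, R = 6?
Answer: 785916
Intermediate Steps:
y(r) = 7 - r*(r + r*(4 + r)) (y(r) = 7 - (r + r*(r + 4))*r = 7 - (r + r*(4 + r))*r = 7 - r*(r + r*(4 + r)))
g(q) = q*(13 - q³ - 5*q²) (g(q) = ((7 - q³ - 5*q²) + 6)*q = (13 - q³ - 5*q²)*q = q*(13 - q³ - 5*q²))
(g(6)*19)*(-18) = ((6*(13 - 1*6³ - 5*6²))*19)*(-18) = ((6*(13 - 1*216 - 5*36))*19)*(-18) = ((6*(13 - 216 - 180))*19)*(-18) = ((6*(-383))*19)*(-18) = -2298*19*(-18) = -43662*(-18) = 785916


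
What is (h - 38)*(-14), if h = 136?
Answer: -1372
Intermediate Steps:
(h - 38)*(-14) = (136 - 38)*(-14) = 98*(-14) = -1372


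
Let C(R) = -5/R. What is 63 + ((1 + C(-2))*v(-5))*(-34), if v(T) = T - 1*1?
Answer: 777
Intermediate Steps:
v(T) = -1 + T (v(T) = T - 1 = -1 + T)
63 + ((1 + C(-2))*v(-5))*(-34) = 63 + ((1 - 5/(-2))*(-1 - 5))*(-34) = 63 + ((1 - 5*(-½))*(-6))*(-34) = 63 + ((1 + 5/2)*(-6))*(-34) = 63 + ((7/2)*(-6))*(-34) = 63 - 21*(-34) = 63 + 714 = 777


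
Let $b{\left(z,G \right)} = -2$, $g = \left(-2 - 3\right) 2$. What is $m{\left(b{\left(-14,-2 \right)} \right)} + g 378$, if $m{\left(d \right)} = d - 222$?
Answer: $-4004$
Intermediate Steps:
$g = -10$ ($g = \left(-5\right) 2 = -10$)
$m{\left(d \right)} = -222 + d$
$m{\left(b{\left(-14,-2 \right)} \right)} + g 378 = \left(-222 - 2\right) - 3780 = -224 - 3780 = -4004$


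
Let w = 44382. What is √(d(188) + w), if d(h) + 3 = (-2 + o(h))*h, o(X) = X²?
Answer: 5*√267547 ≈ 2586.2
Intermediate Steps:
d(h) = -3 + h*(-2 + h²) (d(h) = -3 + (-2 + h²)*h = -3 + h*(-2 + h²))
√(d(188) + w) = √((-3 + 188³ - 2*188) + 44382) = √((-3 + 6644672 - 376) + 44382) = √(6644293 + 44382) = √6688675 = 5*√267547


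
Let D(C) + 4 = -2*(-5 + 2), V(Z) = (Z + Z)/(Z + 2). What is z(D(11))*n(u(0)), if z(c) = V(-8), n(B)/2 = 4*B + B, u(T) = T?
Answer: 0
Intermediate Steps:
n(B) = 10*B (n(B) = 2*(4*B + B) = 2*(5*B) = 10*B)
V(Z) = 2*Z/(2 + Z) (V(Z) = (2*Z)/(2 + Z) = 2*Z/(2 + Z))
D(C) = 2 (D(C) = -4 - 2*(-5 + 2) = -4 - 2*(-3) = -4 + 6 = 2)
z(c) = 8/3 (z(c) = 2*(-8)/(2 - 8) = 2*(-8)/(-6) = 2*(-8)*(-1/6) = 8/3)
z(D(11))*n(u(0)) = 8*(10*0)/3 = (8/3)*0 = 0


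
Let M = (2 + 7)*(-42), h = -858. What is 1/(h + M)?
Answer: -1/1236 ≈ -0.00080906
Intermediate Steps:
M = -378 (M = 9*(-42) = -378)
1/(h + M) = 1/(-858 - 378) = 1/(-1236) = -1/1236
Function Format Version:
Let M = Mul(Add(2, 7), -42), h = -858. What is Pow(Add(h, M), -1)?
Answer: Rational(-1, 1236) ≈ -0.00080906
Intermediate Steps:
M = -378 (M = Mul(9, -42) = -378)
Pow(Add(h, M), -1) = Pow(Add(-858, -378), -1) = Pow(-1236, -1) = Rational(-1, 1236)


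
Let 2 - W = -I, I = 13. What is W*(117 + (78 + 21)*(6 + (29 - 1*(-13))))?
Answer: 73035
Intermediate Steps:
W = 15 (W = 2 - (-1)*13 = 2 - 1*(-13) = 2 + 13 = 15)
W*(117 + (78 + 21)*(6 + (29 - 1*(-13)))) = 15*(117 + (78 + 21)*(6 + (29 - 1*(-13)))) = 15*(117 + 99*(6 + (29 + 13))) = 15*(117 + 99*(6 + 42)) = 15*(117 + 99*48) = 15*(117 + 4752) = 15*4869 = 73035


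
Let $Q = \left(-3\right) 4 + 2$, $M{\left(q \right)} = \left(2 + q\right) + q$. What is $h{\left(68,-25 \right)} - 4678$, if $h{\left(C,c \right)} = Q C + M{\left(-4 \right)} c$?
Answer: $-5208$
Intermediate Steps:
$M{\left(q \right)} = 2 + 2 q$
$Q = -10$ ($Q = -12 + 2 = -10$)
$h{\left(C,c \right)} = - 10 C - 6 c$ ($h{\left(C,c \right)} = - 10 C + \left(2 + 2 \left(-4\right)\right) c = - 10 C + \left(2 - 8\right) c = - 10 C - 6 c$)
$h{\left(68,-25 \right)} - 4678 = \left(\left(-10\right) 68 - -150\right) - 4678 = \left(-680 + 150\right) - 4678 = -530 - 4678 = -5208$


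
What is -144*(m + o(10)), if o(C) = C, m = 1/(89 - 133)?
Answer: -15804/11 ≈ -1436.7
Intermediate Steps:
m = -1/44 (m = 1/(-44) = -1/44 ≈ -0.022727)
-144*(m + o(10)) = -144*(-1/44 + 10) = -144*439/44 = -15804/11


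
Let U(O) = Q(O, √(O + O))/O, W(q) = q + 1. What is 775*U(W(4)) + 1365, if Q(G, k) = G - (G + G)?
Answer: 590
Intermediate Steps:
W(q) = 1 + q
Q(G, k) = -G (Q(G, k) = G - 2*G = -G)
U(O) = -1 (U(O) = (-O)/O = -1)
775*U(W(4)) + 1365 = 775*(-1) + 1365 = -775 + 1365 = 590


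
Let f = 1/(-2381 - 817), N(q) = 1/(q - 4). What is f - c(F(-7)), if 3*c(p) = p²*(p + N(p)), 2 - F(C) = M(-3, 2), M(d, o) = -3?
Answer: -159901/3198 ≈ -50.000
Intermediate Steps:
F(C) = 5 (F(C) = 2 - 1*(-3) = 2 + 3 = 5)
N(q) = 1/(-4 + q)
c(p) = p²*(p + 1/(-4 + p))/3 (c(p) = (p²*(p + 1/(-4 + p)))/3 = p²*(p + 1/(-4 + p))/3)
f = -1/3198 (f = 1/(-3198) = -1/3198 ≈ -0.00031270)
f - c(F(-7)) = -1/3198 - 5²*(1 + 5*(-4 + 5))/(3*(-4 + 5)) = -1/3198 - 25*(1 + 5*1)/(3*1) = -1/3198 - 25*(1 + 5)/3 = -1/3198 - 25*6/3 = -1/3198 - 1*50 = -1/3198 - 50 = -159901/3198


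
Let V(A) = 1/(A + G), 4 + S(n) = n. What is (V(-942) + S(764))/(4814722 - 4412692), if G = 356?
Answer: 148453/78529860 ≈ 0.0018904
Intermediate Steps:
S(n) = -4 + n
V(A) = 1/(356 + A) (V(A) = 1/(A + 356) = 1/(356 + A))
(V(-942) + S(764))/(4814722 - 4412692) = (1/(356 - 942) + (-4 + 764))/(4814722 - 4412692) = (1/(-586) + 760)/402030 = (-1/586 + 760)*(1/402030) = (445359/586)*(1/402030) = 148453/78529860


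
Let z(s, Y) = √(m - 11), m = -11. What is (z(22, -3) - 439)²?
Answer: (439 - I*√22)² ≈ 1.927e+5 - 4118.2*I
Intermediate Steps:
z(s, Y) = I*√22 (z(s, Y) = √(-11 - 11) = √(-22) = I*√22)
(z(22, -3) - 439)² = (I*√22 - 439)² = (-439 + I*√22)²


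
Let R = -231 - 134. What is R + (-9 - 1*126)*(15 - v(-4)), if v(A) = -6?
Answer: -3200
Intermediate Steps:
R = -365
R + (-9 - 1*126)*(15 - v(-4)) = -365 + (-9 - 1*126)*(15 - 1*(-6)) = -365 + (-9 - 126)*(15 + 6) = -365 - 135*21 = -365 - 2835 = -3200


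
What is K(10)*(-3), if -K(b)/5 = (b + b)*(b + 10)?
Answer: 6000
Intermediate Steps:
K(b) = -10*b*(10 + b) (K(b) = -5*(b + b)*(b + 10) = -5*2*b*(10 + b) = -10*b*(10 + b))
K(10)*(-3) = -10*10*(10 + 10)*(-3) = -10*10*20*(-3) = -2000*(-3) = 6000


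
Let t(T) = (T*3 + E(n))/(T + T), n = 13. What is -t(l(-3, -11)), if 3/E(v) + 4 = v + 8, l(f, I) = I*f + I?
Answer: -1125/748 ≈ -1.5040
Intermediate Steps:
l(f, I) = I + I*f
E(v) = 3/(4 + v) (E(v) = 3/(-4 + (v + 8)) = 3/(-4 + (8 + v)) = 3/(4 + v))
t(T) = (3/17 + 3*T)/(2*T) (t(T) = (T*3 + 3/(4 + 13))/(T + T) = (3*T + 3/17)/((2*T)) = (3*T + 3*(1/17))*(1/(2*T)) = (3*T + 3/17)*(1/(2*T)) = (3/17 + 3*T)*(1/(2*T)) = (3/17 + 3*T)/(2*T))
-t(l(-3, -11)) = -3*(1 + 17*(-11*(1 - 3)))/(34*((-11*(1 - 3)))) = -3*(1 + 17*(-11*(-2)))/(34*((-11*(-2)))) = -3*(1 + 17*22)/(34*22) = -3*(1 + 374)/(34*22) = -3*375/(34*22) = -1*1125/748 = -1125/748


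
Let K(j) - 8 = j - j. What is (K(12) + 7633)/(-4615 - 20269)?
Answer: -7641/24884 ≈ -0.30707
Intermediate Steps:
K(j) = 8 (K(j) = 8 + (j - j) = 8 + 0 = 8)
(K(12) + 7633)/(-4615 - 20269) = (8 + 7633)/(-4615 - 20269) = 7641/(-24884) = 7641*(-1/24884) = -7641/24884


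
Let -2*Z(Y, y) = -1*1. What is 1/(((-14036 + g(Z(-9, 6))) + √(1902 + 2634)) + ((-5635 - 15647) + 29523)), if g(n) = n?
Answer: -7726/44762259 - 8*√14/14920753 ≈ -0.00017461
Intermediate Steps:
Z(Y, y) = ½ (Z(Y, y) = -(-1)/2 = -½*(-1) = ½)
1/(((-14036 + g(Z(-9, 6))) + √(1902 + 2634)) + ((-5635 - 15647) + 29523)) = 1/(((-14036 + ½) + √(1902 + 2634)) + ((-5635 - 15647) + 29523)) = 1/((-28071/2 + √4536) + (-21282 + 29523)) = 1/((-28071/2 + 18*√14) + 8241) = 1/(-11589/2 + 18*√14)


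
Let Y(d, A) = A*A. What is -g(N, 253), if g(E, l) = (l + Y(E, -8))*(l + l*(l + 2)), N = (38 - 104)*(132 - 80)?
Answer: -20531456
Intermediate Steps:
Y(d, A) = A²
N = -3432 (N = -66*52 = -3432)
g(E, l) = (64 + l)*(l + l*(2 + l)) (g(E, l) = (l + (-8)²)*(l + l*(l + 2)) = (l + 64)*(l + l*(2 + l)) = (64 + l)*(l + l*(2 + l)))
-g(N, 253) = -253*(192 + 253² + 67*253) = -253*(192 + 64009 + 16951) = -253*81152 = -1*20531456 = -20531456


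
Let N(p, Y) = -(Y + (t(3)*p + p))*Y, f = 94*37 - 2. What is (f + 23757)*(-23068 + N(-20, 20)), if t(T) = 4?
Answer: -584638044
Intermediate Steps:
f = 3476 (f = 3478 - 2 = 3476)
N(p, Y) = -Y*(Y + 5*p) (N(p, Y) = -(Y + (4*p + p))*Y = -(Y + 5*p)*Y = -Y*(Y + 5*p))
(f + 23757)*(-23068 + N(-20, 20)) = (3476 + 23757)*(-23068 - 1*20*(20 + 5*(-20))) = 27233*(-23068 - 1*20*(20 - 100)) = 27233*(-23068 - 1*20*(-80)) = 27233*(-23068 + 1600) = 27233*(-21468) = -584638044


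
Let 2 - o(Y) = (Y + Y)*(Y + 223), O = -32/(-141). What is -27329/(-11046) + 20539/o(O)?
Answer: -1114128254153/5452962837 ≈ -204.32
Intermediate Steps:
O = 32/141 (O = -32*(-1/141) = 32/141 ≈ 0.22695)
o(Y) = 2 - 2*Y*(223 + Y) (o(Y) = 2 - (Y + Y)*(Y + 223) = 2 - 2*Y*(223 + Y))
-27329/(-11046) + 20539/o(O) = -27329/(-11046) + 20539/(2 - 446*32/141 - 2*(32/141)²) = -27329*(-1/11046) + 20539/(2 - 14272/141 - 2*1024/19881) = 27329/11046 + 20539/(2 - 14272/141 - 2048/19881) = 27329/11046 + 20539/(-1974638/19881) = 27329/11046 + 20539*(-19881/1974638) = 27329/11046 - 408335859/1974638 = -1114128254153/5452962837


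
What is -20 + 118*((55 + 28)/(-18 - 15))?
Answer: -10454/33 ≈ -316.79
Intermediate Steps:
-20 + 118*((55 + 28)/(-18 - 15)) = -20 + 118*(83/(-33)) = -20 + 118*(83*(-1/33)) = -20 + 118*(-83/33) = -20 - 9794/33 = -10454/33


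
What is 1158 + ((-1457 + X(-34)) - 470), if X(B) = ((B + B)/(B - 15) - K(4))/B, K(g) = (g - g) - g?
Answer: -640709/833 ≈ -769.16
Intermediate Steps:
K(g) = -g (K(g) = 0 - g = -g)
X(B) = (4 + 2*B/(-15 + B))/B (X(B) = ((B + B)/(B - 15) - (-1)*4)/B = ((2*B)/(-15 + B) - 1*(-4))/B = (2*B/(-15 + B) + 4)/B = (4 + 2*B/(-15 + B))/B)
1158 + ((-1457 + X(-34)) - 470) = 1158 + ((-1457 + 6*(-10 - 34)/(-34*(-15 - 34))) - 470) = 1158 + ((-1457 + 6*(-1/34)*(-44)/(-49)) - 470) = 1158 + ((-1457 + 6*(-1/34)*(-1/49)*(-44)) - 470) = 1158 + ((-1457 - 132/833) - 470) = 1158 + (-1213813/833 - 470) = 1158 - 1605323/833 = -640709/833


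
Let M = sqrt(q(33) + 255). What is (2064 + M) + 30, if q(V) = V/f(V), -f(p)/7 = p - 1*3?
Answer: 2094 + sqrt(1248730)/70 ≈ 2110.0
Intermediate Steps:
f(p) = 21 - 7*p (f(p) = -7*(p - 1*3) = -7*(p - 3) = -7*(-3 + p) = 21 - 7*p)
q(V) = V/(21 - 7*V)
M = sqrt(1248730)/70 (M = sqrt(-1*33/(-21 + 7*33) + 255) = sqrt(-1*33/(-21 + 231) + 255) = sqrt(-1*33/210 + 255) = sqrt(-1*33*1/210 + 255) = sqrt(-11/70 + 255) = sqrt(17839/70) = sqrt(1248730)/70 ≈ 15.964)
(2064 + M) + 30 = (2064 + sqrt(1248730)/70) + 30 = 2094 + sqrt(1248730)/70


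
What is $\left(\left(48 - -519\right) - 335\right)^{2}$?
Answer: $53824$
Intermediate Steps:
$\left(\left(48 - -519\right) - 335\right)^{2} = \left(\left(48 + 519\right) - 335\right)^{2} = \left(567 - 335\right)^{2} = 232^{2} = 53824$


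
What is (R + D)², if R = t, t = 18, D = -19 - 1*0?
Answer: 1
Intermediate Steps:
D = -19 (D = -19 + 0 = -19)
R = 18
(R + D)² = (18 - 19)² = (-1)² = 1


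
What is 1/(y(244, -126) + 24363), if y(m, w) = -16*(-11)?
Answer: 1/24539 ≈ 4.0751e-5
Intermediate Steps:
y(m, w) = 176
1/(y(244, -126) + 24363) = 1/(176 + 24363) = 1/24539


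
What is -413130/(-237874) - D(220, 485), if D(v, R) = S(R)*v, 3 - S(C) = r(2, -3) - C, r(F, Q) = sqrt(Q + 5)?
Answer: -12768869755/118937 + 220*sqrt(2) ≈ -1.0705e+5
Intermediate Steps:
r(F, Q) = sqrt(5 + Q)
S(C) = 3 + C - sqrt(2) (S(C) = 3 - (sqrt(5 - 3) - C) = 3 - (sqrt(2) - C) = 3 + (C - sqrt(2)) = 3 + C - sqrt(2))
D(v, R) = v*(3 + R - sqrt(2)) (D(v, R) = (3 + R - sqrt(2))*v = v*(3 + R - sqrt(2)))
-413130/(-237874) - D(220, 485) = -413130/(-237874) - 220*(3 + 485 - sqrt(2)) = -413130*(-1/237874) - 220*(488 - sqrt(2)) = 206565/118937 - (107360 - 220*sqrt(2)) = 206565/118937 + (-107360 + 220*sqrt(2)) = -12768869755/118937 + 220*sqrt(2)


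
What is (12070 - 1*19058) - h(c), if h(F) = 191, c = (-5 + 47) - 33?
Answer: -7179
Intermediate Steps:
c = 9 (c = 42 - 33 = 9)
(12070 - 1*19058) - h(c) = (12070 - 1*19058) - 1*191 = (12070 - 19058) - 191 = -6988 - 191 = -7179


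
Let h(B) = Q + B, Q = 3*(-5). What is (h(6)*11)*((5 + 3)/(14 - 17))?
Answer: 264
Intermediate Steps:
Q = -15
h(B) = -15 + B
(h(6)*11)*((5 + 3)/(14 - 17)) = ((-15 + 6)*11)*((5 + 3)/(14 - 17)) = (-9*11)*(8/(-3)) = -792*(-1)/3 = -99*(-8/3) = 264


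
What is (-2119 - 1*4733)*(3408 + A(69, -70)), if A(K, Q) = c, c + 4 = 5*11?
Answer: -23701068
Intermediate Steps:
c = 51 (c = -4 + 5*11 = -4 + 55 = 51)
A(K, Q) = 51
(-2119 - 1*4733)*(3408 + A(69, -70)) = (-2119 - 1*4733)*(3408 + 51) = (-2119 - 4733)*3459 = -6852*3459 = -23701068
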